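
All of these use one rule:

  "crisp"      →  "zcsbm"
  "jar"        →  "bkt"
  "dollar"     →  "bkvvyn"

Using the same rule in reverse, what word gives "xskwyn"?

The output letters match the input read backwards, each shifted +10: crisp reversed is psirc. The word is reversed, then every letter is shifted forward by 10.
Undoing it on xskwyn: shift back: x−10=n, s−10=i, k−10=a, w−10=m, y−10=o, n−10=d → niamod; then reverse → domain.

domain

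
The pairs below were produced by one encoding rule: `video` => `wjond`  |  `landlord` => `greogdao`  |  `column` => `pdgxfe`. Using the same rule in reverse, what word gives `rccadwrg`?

approval

v(21)→w(22) and i(8)→j(9) fit y≡25x+17 (mod 26); the inverse of 25 mod 26 is 25. This is an affine cipher: with a=0,…,z=25, each position x becomes (25x+17) mod 26.
Undoing it on rccadwrg: r(17)→25·(17−17)≡0=a; c(2)→25·(2−17)≡15=p; c(2)→25·(2−17)≡15=p; a(0)→25·(0−17)≡17=r; d(3)→25·(3−17)≡14=o; w(22)→25·(22−17)≡21=v; r(17)→25·(17−17)≡0=a; g(6)→25·(6−17)≡11=l (all mod 26).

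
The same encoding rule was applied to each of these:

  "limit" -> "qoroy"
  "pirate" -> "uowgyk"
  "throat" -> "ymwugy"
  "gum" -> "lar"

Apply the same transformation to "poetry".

uukywd

The shift depends on letter class: consonant l→q is +5, but vowel i→o is +6. The rule splits by letter class: vowels +6, consonants +5.
Applying it to poetry: p(cons)+5=u, o(vowel)+6=u, e(vowel)+6=k, t(cons)+5=y, r(cons)+5=w, y(cons)+5=d.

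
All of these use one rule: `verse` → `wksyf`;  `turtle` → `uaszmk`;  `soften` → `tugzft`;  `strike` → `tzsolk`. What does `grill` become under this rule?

hxjrm

Shifts by position in verse: pos 0: v→w (+1), pos 1: e→k (+6), pos 2: r→s (+1), pos 3: s→y (+6) — repeating every 2. It's a Vigenère-style cipher with numeric key [1,6]: position i shifts by key[i mod 2].
For grill: g+1=h, r+6=x, i+1=j, l+6=r, l+1=m.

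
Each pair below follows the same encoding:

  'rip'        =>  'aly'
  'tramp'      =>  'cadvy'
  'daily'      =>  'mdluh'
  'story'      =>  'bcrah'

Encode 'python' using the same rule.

The shift depends on letter class: consonant r→a is +9, but vowel i→l is +3. Two shifts are in play — +3 for a/e/i/o/u, +9 for every other letter.
On python: p(cons)+9=y, y(cons)+9=h, t(cons)+9=c, h(cons)+9=q, o(vowel)+3=r, n(cons)+9=w.

yhcqrw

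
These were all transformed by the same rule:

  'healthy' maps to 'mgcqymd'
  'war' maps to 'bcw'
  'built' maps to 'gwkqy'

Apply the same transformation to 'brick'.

The shift depends on letter class: consonant h→m is +5, but vowel e→g is +2. Two shifts are in play — +2 for a/e/i/o/u, +5 for every other letter.
On brick: b(cons)+5=g, r(cons)+5=w, i(vowel)+2=k, c(cons)+5=h, k(cons)+5=p.

gwkhp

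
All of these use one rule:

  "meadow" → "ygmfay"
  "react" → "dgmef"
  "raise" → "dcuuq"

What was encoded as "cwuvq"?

Shifts by position in meadow: pos 0: m→y (+12), pos 1: e→g (+2), pos 2: a→m (+12), pos 3: d→f (+2) — repeating every 2. It's a Vigenère-style cipher with numeric key [12,2]: position i shifts by key[i mod 2].
Reversing it on cwuvq: c−12=q, w−2=u, u−12=i, v−2=t, q−12=e.

quite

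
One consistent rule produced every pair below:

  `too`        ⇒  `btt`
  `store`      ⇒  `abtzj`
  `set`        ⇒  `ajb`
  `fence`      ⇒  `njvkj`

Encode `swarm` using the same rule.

aefzu

Vowels shift forward by 5 and consonants shift forward by 8.
On swarm: s(cons)+8=a, w(cons)+8=e, a(vowel)+5=f, r(cons)+8=z, m(cons)+8=u.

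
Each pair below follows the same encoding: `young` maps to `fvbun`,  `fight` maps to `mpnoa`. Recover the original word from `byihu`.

urban

Each letter is shifted forward by 7 in the alphabet (a Caesar shift of +7).
Undoing it on byihu: b−7=u, y−7=r, i−7=b, h−7=a, u−7=n.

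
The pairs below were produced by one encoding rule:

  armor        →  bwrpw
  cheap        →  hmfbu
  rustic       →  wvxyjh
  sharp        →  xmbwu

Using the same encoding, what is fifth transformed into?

kjkym

The shift depends on letter class: consonant r→w is +5, but vowel a→b is +1. The rule splits by letter class: vowels +1, consonants +5.
For fifth: f(cons)+5=k, i(vowel)+1=j, f(cons)+5=k, t(cons)+5=y, h(cons)+5=m.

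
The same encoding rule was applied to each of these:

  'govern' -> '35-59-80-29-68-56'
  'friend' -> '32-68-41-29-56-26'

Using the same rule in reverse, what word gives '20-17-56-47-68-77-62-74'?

With a=1..z=26, the number is 3·pos + 14.
Undoing it on 20-17-56-47-68-77-62-74: 20→(20−14)÷3=2=b, 17→(17−14)÷3=1=a, 56→(56−14)÷3=14=n, 47→(47−14)÷3=11=k, 68→(68−14)÷3=18=r, 77→(77−14)÷3=21=u, 62→(62−14)÷3=16=p, 74→(74−14)÷3=20=t.

bankrupt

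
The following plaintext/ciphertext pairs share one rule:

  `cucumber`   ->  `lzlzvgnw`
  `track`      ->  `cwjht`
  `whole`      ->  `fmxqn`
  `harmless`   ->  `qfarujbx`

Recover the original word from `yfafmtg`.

It's a Vigenère-style cipher with numeric key [9,5]: position i shifts by key[i mod 2].
Reversing it on yfafmtg: y−9=p, f−5=a, a−9=r, f−5=a, m−9=d, t−5=o, g−9=x.

paradox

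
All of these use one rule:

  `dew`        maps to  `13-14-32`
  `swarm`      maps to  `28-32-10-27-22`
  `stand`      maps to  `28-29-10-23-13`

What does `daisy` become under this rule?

13-10-18-28-34

d is letter #4 and maps to 13: an offset of 9. Letters become their 1-based position plus 9 (so a→10, b→11, …).
On daisy: d=4→13, a=1→10, i=9→18, s=19→28, y=25→34.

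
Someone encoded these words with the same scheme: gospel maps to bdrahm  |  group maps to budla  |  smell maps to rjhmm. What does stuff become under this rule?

Treating letters as 0–25, the rule is x ↦ 23x + 19 (mod 26).
On stuff: s(18)→23·18+19≡17=r; t(19)→23·19+19≡14=o; u(20)→23·20+19≡11=l; f(5)→23·5+19≡4=e; f(5)→23·5+19≡4=e (all mod 26).

rolee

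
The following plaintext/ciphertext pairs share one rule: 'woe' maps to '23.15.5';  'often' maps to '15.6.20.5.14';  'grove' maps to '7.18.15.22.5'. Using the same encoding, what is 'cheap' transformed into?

3.8.5.1.16

w is letter #23 and maps to 23: an offset of 0. Letters become their 1-indexed alphabet positions: a=1 … z=26.
For cheap: c=3→3, h=8→8, e=5→5, a=1→1, p=16→16.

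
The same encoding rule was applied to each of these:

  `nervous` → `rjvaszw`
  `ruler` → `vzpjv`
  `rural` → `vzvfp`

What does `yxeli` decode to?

Shifts by position in nervous: pos 0: n→r (+4), pos 1: e→j (+5), pos 2: r→v (+4), pos 3: v→a (+5) — repeating every 2. A repeating key of period 2 is used — shifts +4, +5 over and over.
Decoding yxeli: y−4=u, x−5=s, e−4=a, l−5=g, i−4=e.

usage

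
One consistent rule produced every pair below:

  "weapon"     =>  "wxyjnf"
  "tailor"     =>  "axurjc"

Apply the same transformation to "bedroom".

Read the word backwards and shift each letter +9.
On bedroom: reverse → moordeb; then shift: m+9=v, o+9=x, o+9=x, r+9=a, d+9=m, e+9=n, b+9=k.

vxxamnk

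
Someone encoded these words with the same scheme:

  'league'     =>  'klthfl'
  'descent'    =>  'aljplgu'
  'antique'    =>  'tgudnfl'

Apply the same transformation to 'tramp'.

Treating letters as 0–25, the rule is x ↦ 11x + 19 (mod 26).
Applying it to tramp: t(19)→11·19+19≡20=u; r(17)→11·17+19≡24=y; a(0)→11·0+19≡19=t; m(12)→11·12+19≡21=v; p(15)→11·15+19≡2=c (all mod 26).

uytvc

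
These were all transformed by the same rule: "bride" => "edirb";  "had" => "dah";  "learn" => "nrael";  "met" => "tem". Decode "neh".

hen

The output letters match the input read backwards: bride reversed is edirb. The word is simply reversed.
Reversing it on neh: then reverse → hen.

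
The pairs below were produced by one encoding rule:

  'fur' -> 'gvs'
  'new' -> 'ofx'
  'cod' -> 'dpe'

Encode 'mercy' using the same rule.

It's a constant shift of +1 (ROT1).
Applying it to mercy: m+1=n, e+1=f, r+1=s, c+1=d, y+1=z.

nfsdz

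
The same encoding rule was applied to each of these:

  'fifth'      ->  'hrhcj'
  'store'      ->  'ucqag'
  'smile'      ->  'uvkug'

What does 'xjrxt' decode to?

Shifts by position in fifth: pos 0: f→h (+2), pos 1: i→r (+9), pos 2: f→h (+2), pos 3: t→c (+9) — repeating every 2. A repeating key of period 2 is used — shifts +2, +9 over and over.
Decoding xjrxt: x−2=v, j−9=a, r−2=p, x−9=o, t−2=r.

vapor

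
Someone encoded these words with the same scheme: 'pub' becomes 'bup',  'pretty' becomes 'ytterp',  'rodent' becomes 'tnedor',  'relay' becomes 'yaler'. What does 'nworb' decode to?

The output letters match the input read backwards: pub reversed is bup. The word is simply reversed.
Reversing it on nworb: then reverse → brown.

brown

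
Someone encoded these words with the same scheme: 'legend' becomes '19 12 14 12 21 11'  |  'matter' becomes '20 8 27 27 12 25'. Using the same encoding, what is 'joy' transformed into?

17 22 32

l is letter #12 and maps to 19: an offset of 7. The number is (letter's place in the alphabet, a=1) + 7.
For joy: j=10→17, o=15→22, y=25→32.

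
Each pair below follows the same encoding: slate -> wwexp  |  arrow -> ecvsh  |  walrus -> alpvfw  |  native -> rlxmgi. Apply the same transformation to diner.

htric

Shifts by position in slate: pos 0: s→w (+4), pos 1: l→w (+11), pos 2: a→e (+4), pos 3: t→x (+4), pos 4: e→p (+11) — repeating every 3. The shifts repeat in a cycle of length 3: positions 0,1,… shift by +4, +11, +4, then the pattern repeats.
For diner: d+4=h, i+11=t, n+4=r, e+4=i, r+11=c.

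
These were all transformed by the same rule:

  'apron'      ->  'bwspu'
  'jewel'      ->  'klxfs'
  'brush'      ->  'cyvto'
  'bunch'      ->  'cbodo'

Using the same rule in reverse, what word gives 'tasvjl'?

The shifts repeat in a cycle of length 3: positions 0,1,… shift by +1, +7, +1, then the pattern repeats.
Undoing it on tasvjl: t−1=s, a−7=t, s−1=r, v−1=u, j−7=c, l−1=k.

struck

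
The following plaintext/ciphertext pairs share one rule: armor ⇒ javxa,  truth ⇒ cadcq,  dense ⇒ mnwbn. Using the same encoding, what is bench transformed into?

knwlq

Compare letters: a→j is +9, r→a is +9, m→v is +9 — a constant shift. Each letter is shifted forward by 9 in the alphabet (a Caesar shift of +9).
On bench: b+9=k, e+9=n, n+9=w, c+9=l, h+9=q.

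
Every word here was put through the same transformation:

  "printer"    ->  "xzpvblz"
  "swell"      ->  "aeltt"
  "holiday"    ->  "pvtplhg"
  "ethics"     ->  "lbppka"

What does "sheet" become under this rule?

apllb

The shift depends on letter class: consonant p→x is +8, but vowel i→p is +7. Two shifts are in play — +7 for a/e/i/o/u, +8 for every other letter.
Applying it to sheet: s(cons)+8=a, h(cons)+8=p, e(vowel)+7=l, e(vowel)+7=l, t(cons)+8=b.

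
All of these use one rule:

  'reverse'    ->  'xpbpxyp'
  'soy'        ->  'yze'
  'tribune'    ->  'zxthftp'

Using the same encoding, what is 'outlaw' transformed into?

zfzrlc

The shift depends on letter class: consonant r→x is +6, but vowel e→p is +11. Two shifts are in play — +11 for a/e/i/o/u, +6 for every other letter.
For outlaw: o(vowel)+11=z, u(vowel)+11=f, t(cons)+6=z, l(cons)+6=r, a(vowel)+11=l, w(cons)+6=c.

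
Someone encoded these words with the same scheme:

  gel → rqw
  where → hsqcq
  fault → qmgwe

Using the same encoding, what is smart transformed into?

dxmce

Two shifts are in play — +12 for a/e/i/o/u, +11 for every other letter.
Applying it to smart: s(cons)+11=d, m(cons)+11=x, a(vowel)+12=m, r(cons)+11=c, t(cons)+11=e.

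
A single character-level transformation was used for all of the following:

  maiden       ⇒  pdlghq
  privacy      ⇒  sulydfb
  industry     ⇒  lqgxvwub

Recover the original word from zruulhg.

worried

It's a constant shift of +3 (ROT3).
Undoing it on zruulhg: z−3=w, r−3=o, u−3=r, u−3=r, l−3=i, h−3=e, g−3=d.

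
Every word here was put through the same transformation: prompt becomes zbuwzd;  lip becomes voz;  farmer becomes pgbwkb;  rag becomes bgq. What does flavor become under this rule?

pvgfub

The shift depends on letter class: consonant p→z is +10, but vowel o→u is +6. The rule splits by letter class: vowels +6, consonants +10.
For flavor: f(cons)+10=p, l(cons)+10=v, a(vowel)+6=g, v(cons)+10=f, o(vowel)+6=u, r(cons)+10=b.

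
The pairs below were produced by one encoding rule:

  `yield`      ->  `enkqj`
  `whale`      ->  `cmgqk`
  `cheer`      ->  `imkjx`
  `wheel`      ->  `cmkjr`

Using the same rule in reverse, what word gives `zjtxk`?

tense

The shifts repeat in a cycle of length 2: positions 0,1,… shift by +6, +5, then the pattern repeats.
Decoding zjtxk: z−6=t, j−5=e, t−6=n, x−5=s, k−6=e.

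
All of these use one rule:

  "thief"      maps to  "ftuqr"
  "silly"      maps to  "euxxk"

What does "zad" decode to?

nor

It's a constant shift of +12 (ROT12).
Decoding zad: z−12=n, a−12=o, d−12=r.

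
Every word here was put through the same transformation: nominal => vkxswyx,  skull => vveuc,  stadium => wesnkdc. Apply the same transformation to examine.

oxswkho

The output letters match the input read backwards, each shifted +10: nominal reversed is lanimon. Two steps: reverse the string, then apply a Caesar shift of +10.
For examine: reverse → enimaxe; then shift: e+10=o, n+10=x, i+10=s, m+10=w, a+10=k, x+10=h, e+10=o.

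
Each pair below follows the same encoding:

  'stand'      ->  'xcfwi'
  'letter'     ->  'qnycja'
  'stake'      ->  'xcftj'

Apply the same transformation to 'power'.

uxbnw

Shifts by position in stand: pos 0: s→x (+5), pos 1: t→c (+9), pos 2: a→f (+5), pos 3: n→w (+9) — repeating every 2. It's a Vigenère-style cipher with numeric key [5,9]: position i shifts by key[i mod 2].
Applying it to power: p+5=u, o+9=x, w+5=b, e+9=n, r+5=w.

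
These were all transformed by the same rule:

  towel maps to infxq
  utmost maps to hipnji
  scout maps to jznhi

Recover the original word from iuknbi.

throat

This is an affine cipher: with a=0,…,z=25, each position x becomes (25x+1) mod 26.
Undoing it on iuknbi: i(8)→25·(8−1)≡19=t; u(20)→25·(20−1)≡7=h; k(10)→25·(10−1)≡17=r; n(13)→25·(13−1)≡14=o; b(1)→25·(1−1)≡0=a; i(8)→25·(8−1)≡19=t (all mod 26).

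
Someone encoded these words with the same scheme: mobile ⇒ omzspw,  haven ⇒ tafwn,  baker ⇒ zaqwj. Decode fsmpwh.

violet

m(12)→o(14) and o(14)→m(12) fit y≡25x+0 (mod 26); the inverse of 25 mod 26 is 25. This is an affine cipher: with a=0,…,z=25, each position x becomes (25x+0) mod 26.
Decoding fsmpwh: f(5)→25·(5−0)≡21=v; s(18)→25·(18−0)≡8=i; m(12)→25·(12−0)≡14=o; p(15)→25·(15−0)≡11=l; w(22)→25·(22−0)≡4=e; h(7)→25·(7−0)≡19=t (all mod 26).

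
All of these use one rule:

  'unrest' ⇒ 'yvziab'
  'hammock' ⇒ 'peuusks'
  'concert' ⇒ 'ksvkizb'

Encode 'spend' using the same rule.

The shift depends on letter class: consonant n→v is +8, but vowel u→y is +4. The rule splits by letter class: vowels +4, consonants +8.
Applying it to spend: s(cons)+8=a, p(cons)+8=x, e(vowel)+4=i, n(cons)+8=v, d(cons)+8=l.

axivl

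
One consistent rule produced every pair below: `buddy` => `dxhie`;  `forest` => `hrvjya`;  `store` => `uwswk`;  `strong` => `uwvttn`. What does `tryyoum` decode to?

routine

In buddy: b→d is +2, u→x is +3, d→h is +4, d→i is +5 — the shift increases by 1 each position. Each letter shifts forward by (position + 2), i.e. 2, 3, 4, … — the shift grows by one for each successive letter.
Reversing it on tryyoum: t−2=r, r−3=o, y−4=u, y−5=t, o−6=i, u−7=n, m−8=e.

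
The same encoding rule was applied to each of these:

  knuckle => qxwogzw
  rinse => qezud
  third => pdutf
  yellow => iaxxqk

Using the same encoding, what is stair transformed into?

dumfe

The output letters match the input read backwards, each shifted +12: knuckle reversed is elkcunk. Two steps: reverse the string, then apply a Caesar shift of +12.
For stair: reverse → riats; then shift: r+12=d, i+12=u, a+12=m, t+12=f, s+12=e.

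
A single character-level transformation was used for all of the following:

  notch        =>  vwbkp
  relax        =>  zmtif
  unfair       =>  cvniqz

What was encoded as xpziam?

phrase

This is a Caesar cipher with shift 8.
Reversing it on xpziam: x−8=p, p−8=h, z−8=r, i−8=a, a−8=s, m−8=e.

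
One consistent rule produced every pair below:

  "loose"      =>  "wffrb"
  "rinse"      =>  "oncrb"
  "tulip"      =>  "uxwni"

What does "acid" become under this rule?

pvny

This is an affine cipher: with a=0,…,z=25, each position x becomes (3x+15) mod 26.
For acid: a(0)→3·0+15≡15=p; c(2)→3·2+15≡21=v; i(8)→3·8+15≡13=n; d(3)→3·3+15≡24=y (all mod 26).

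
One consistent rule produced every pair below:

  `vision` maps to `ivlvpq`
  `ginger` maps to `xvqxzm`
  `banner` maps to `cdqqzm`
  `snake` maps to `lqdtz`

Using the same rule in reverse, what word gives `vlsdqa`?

Treating letters as 0–25, the rule is x ↦ 25x + 3 (mod 26).
Reversing it on vlsdqa: v(21)→25·(21−3)≡8=i; l(11)→25·(11−3)≡18=s; s(18)→25·(18−3)≡11=l; d(3)→25·(3−3)≡0=a; q(16)→25·(16−3)≡13=n; a(0)→25·(0−3)≡3=d (all mod 26).

island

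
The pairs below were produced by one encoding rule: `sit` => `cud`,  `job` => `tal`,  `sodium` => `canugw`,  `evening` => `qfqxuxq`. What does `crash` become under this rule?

mbmcr

The shift depends on letter class: consonant s→c is +10, but vowel i→u is +12. Two shifts are in play — +12 for a/e/i/o/u, +10 for every other letter.
For crash: c(cons)+10=m, r(cons)+10=b, a(vowel)+12=m, s(cons)+10=c, h(cons)+10=r.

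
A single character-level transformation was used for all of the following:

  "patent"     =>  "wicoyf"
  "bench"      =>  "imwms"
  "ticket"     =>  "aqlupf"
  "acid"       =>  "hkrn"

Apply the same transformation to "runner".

ycwxpd

In patent: p→w is +7, a→i is +8, t→c is +9, e→o is +10 — the shift increases by 1 each position. Each letter shifts forward by (position + 7), i.e. 7, 8, 9, … — the shift grows by one for each successive letter.
For runner: r+7=y, u+8=c, n+9=w, n+10=x, e+11=p, r+12=d.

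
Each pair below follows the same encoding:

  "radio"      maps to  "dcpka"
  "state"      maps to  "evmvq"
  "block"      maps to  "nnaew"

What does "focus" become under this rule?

rqowe

It's a Vigenère-style cipher with numeric key [12,2]: position i shifts by key[i mod 2].
On focus: f+12=r, o+2=q, c+12=o, u+2=w, s+12=e.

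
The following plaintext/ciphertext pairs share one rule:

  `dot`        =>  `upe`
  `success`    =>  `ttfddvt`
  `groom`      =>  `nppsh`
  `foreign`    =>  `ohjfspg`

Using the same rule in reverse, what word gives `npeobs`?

The output letters match the input read backwards, each shifted +1: dot reversed is tod. The word is reversed, then every letter is shifted forward by 1.
Reversing it on npeobs: shift back: n−1=m, p−1=o, e−1=d, o−1=n, b−1=a, s−1=r → modnar; then reverse → random.

random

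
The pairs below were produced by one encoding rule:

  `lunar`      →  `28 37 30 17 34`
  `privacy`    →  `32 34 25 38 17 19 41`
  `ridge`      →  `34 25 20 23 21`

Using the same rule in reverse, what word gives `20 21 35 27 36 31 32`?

l is letter #12 and maps to 28: an offset of 16. The number is (letter's place in the alphabet, a=1) + 16.
Reversing it on 20 21 35 27 36 31 32: 20→(20−16)÷1=4=d, 21→(21−16)÷1=5=e, 35→(35−16)÷1=19=s, 27→(27−16)÷1=11=k, 36→(36−16)÷1=20=t, 31→(31−16)÷1=15=o, 32→(32−16)÷1=16=p.

desktop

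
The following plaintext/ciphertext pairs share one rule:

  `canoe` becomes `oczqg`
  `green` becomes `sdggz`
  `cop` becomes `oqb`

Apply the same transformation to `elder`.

The shift depends on letter class: consonant c→o is +12, but vowel a→c is +2. Vowels shift forward by 2 and consonants shift forward by 12.
Applying it to elder: e(vowel)+2=g, l(cons)+12=x, d(cons)+12=p, e(vowel)+2=g, r(cons)+12=d.

gxpgd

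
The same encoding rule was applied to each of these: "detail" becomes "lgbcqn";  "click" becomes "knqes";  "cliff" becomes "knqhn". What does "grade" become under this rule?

Shifts by position in detail: pos 0: d→l (+8), pos 1: e→g (+2), pos 2: t→b (+8), pos 3: a→c (+2) — repeating every 2. It's a Vigenère-style cipher with numeric key [8,2]: position i shifts by key[i mod 2].
On grade: g+8=o, r+2=t, a+8=i, d+2=f, e+8=m.

otifm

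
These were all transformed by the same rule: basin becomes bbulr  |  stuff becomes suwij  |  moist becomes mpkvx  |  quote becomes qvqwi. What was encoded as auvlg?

attic

Each letter shifts forward by its position index (0, 1, 2, …) — the shift grows by one for each successive letter.
Decoding auvlg: a−0=a, u−1=t, v−2=t, l−3=i, g−4=c.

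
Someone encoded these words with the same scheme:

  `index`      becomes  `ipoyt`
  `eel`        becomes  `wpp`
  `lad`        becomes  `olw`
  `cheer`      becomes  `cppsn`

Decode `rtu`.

Read the word backwards and shift each letter +11.
Decoding rtu: shift back: r−11=g, t−11=i, u−11=j → gij; then reverse → jig.

jig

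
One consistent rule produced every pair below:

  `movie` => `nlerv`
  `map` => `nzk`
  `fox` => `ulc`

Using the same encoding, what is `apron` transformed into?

Each letter is replaced by its mirror in the alphabet: a↔z, b↔y, c↔x, and so on (the Atbash cipher).
For apron: a↔z, p↔k, r↔i, o↔l, n↔m.

zkilm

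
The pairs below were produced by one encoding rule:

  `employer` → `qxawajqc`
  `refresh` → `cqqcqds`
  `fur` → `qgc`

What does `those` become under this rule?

Two shifts are in play — +12 for a/e/i/o/u, +11 for every other letter.
Applying it to those: t(cons)+11=e, h(cons)+11=s, o(vowel)+12=a, s(cons)+11=d, e(vowel)+12=q.

esadq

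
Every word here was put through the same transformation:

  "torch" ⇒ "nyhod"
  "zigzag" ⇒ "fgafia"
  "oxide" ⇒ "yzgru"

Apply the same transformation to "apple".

t(19)→n(13) and o(14)→y(24) fit y≡3x+8 (mod 26); the inverse of 3 mod 26 is 9. This is an affine cipher: with a=0,…,z=25, each position x becomes (3x+8) mod 26.
Applying it to apple: a(0)→3·0+8≡8=i; p(15)→3·15+8≡1=b; p(15)→3·15+8≡1=b; l(11)→3·11+8≡15=p; e(4)→3·4+8≡20=u (all mod 26).

ibbpu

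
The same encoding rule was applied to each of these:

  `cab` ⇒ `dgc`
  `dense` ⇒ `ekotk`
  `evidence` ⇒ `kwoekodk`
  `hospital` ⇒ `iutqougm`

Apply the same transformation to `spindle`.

tqooemk

The shift depends on letter class: consonant c→d is +1, but vowel a→g is +6. The rule splits by letter class: vowels +6, consonants +1.
Applying it to spindle: s(cons)+1=t, p(cons)+1=q, i(vowel)+6=o, n(cons)+1=o, d(cons)+1=e, l(cons)+1=m, e(vowel)+6=k.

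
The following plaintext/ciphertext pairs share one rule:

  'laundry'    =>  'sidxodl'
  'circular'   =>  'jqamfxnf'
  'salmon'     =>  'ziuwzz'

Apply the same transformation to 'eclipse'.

In laundry: l→s is +7, a→i is +8, u→d is +9, n→x is +10 — the shift increases by 1 each position. Each letter shifts forward by (position + 7), i.e. 7, 8, 9, … — the shift grows by one for each successive letter.
Applying it to eclipse: e+7=l, c+8=k, l+9=u, i+10=s, p+11=a, s+12=e, e+13=r.

lkusaer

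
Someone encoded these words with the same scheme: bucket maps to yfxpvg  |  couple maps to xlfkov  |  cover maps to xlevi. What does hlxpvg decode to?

socket

This is the alphabet-reversal cipher (Atbash): a becomes z, b becomes y, etc.
Decoding hlxpvg: h↔s, l↔o, x↔c, p↔k, v↔e, g↔t.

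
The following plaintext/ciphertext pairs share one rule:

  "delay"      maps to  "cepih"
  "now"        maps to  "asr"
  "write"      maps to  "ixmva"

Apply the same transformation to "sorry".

The output letters match the input read backwards, each shifted +4: delay reversed is yaled. Two steps: reverse the string, then apply a Caesar shift of +4.
On sorry: reverse → yrros; then shift: y+4=c, r+4=v, r+4=v, o+4=s, s+4=w.

cvvsw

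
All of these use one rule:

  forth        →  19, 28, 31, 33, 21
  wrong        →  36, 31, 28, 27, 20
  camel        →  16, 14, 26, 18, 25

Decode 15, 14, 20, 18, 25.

bagel

Letters become their 1-based position plus 13 (so a→14, b→15, …).
Decoding 15, 14, 20, 18, 25: 15→(15−13)÷1=2=b, 14→(14−13)÷1=1=a, 20→(20−13)÷1=7=g, 18→(18−13)÷1=5=e, 25→(25−13)÷1=12=l.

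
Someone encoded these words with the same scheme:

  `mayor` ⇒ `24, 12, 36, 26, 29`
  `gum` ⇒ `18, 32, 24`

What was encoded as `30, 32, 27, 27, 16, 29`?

m is letter #13 and maps to 24: an offset of 11. Each letter is replaced by its alphabet position (a=1..z=26) + 11.
Reversing it on 30, 32, 27, 27, 16, 29: 30→(30−11)÷1=19=s, 32→(32−11)÷1=21=u, 27→(27−11)÷1=16=p, 27→(27−11)÷1=16=p, 16→(16−11)÷1=5=e, 29→(29−11)÷1=18=r.

supper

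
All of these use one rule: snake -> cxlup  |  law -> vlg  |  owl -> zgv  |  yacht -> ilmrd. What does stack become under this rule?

cdlmu

The shift depends on letter class: consonant s→c is +10, but vowel a→l is +11. The rule splits by letter class: vowels +11, consonants +10.
On stack: s(cons)+10=c, t(cons)+10=d, a(vowel)+11=l, c(cons)+10=m, k(cons)+10=u.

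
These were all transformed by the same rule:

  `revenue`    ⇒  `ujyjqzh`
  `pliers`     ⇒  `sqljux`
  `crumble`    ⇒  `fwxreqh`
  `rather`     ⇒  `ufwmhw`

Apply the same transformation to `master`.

pfvyhw

Shifts by position in revenue: pos 0: r→u (+3), pos 1: e→j (+5), pos 2: v→y (+3), pos 3: e→j (+5) — repeating every 2. It's a Vigenère-style cipher with numeric key [3,5]: position i shifts by key[i mod 2].
For master: m+3=p, a+5=f, s+3=v, t+5=y, e+3=h, r+5=w.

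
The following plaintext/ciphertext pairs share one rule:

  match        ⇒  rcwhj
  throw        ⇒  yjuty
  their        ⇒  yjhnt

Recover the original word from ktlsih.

fringe

Shifts by position in match: pos 0: m→r (+5), pos 1: a→c (+2), pos 2: t→w (+3), pos 3: c→h (+5), pos 4: h→j (+2) — repeating every 3. The shifts repeat in a cycle of length 3: positions 0,1,… shift by +5, +2, +3, then the pattern repeats.
Reversing it on ktlsih: k−5=f, t−2=r, l−3=i, s−5=n, i−2=g, h−3=e.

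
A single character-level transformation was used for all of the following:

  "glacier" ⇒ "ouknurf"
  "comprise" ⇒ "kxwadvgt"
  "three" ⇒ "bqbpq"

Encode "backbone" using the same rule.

In glacier: g→o is +8, l→u is +9, a→k is +10, c→n is +11 — the shift increases by 1 each position. Each letter shifts forward by (position + 8), i.e. 8, 9, 10, … — the shift grows by one for each successive letter.
On backbone: b+8=j, a+9=j, c+10=m, k+11=v, b+12=n, o+13=b, n+14=b, e+15=t.

jjmvnbbt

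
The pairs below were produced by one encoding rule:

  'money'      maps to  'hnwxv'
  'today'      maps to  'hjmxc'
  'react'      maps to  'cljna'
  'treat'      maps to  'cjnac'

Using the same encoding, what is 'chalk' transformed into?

The output letters match the input read backwards, each shifted +9: money reversed is yenom. Two steps: reverse the string, then apply a Caesar shift of +9.
Applying it to chalk: reverse → klahc; then shift: k+9=t, l+9=u, a+9=j, h+9=q, c+9=l.

tujql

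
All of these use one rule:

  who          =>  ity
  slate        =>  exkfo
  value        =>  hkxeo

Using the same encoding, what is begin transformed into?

nossz

The shift depends on letter class: consonant w→i is +12, but vowel o→y is +10. Two shifts are in play — +10 for a/e/i/o/u, +12 for every other letter.
Applying it to begin: b(cons)+12=n, e(vowel)+10=o, g(cons)+12=s, i(vowel)+10=s, n(cons)+12=z.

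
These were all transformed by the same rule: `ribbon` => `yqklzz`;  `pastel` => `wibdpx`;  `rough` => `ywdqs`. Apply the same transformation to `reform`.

ymoycy

In ribbon: r→y is +7, i→q is +8, b→k is +9, b→l is +10 — the shift increases by 1 each position. Each letter shifts forward by (position + 7), i.e. 7, 8, 9, … — the shift grows by one for each successive letter.
For reform: r+7=y, e+8=m, f+9=o, o+10=y, r+11=c, m+12=y.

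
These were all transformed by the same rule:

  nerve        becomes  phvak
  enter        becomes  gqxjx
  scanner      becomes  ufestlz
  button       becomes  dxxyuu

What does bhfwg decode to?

The shift increases by 1 at each position, starting from +2: 2, 3, 4, ….
Decoding bhfwg: b−2=z, h−3=e, f−4=b, w−5=r, g−6=a.

zebra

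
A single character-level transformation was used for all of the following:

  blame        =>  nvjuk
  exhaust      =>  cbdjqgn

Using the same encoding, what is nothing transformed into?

pwrqcxw

The word is reversed, then every letter is shifted forward by 9.
On nothing: reverse → gnihton; then shift: g+9=p, n+9=w, i+9=r, h+9=q, t+9=c, o+9=x, n+9=w.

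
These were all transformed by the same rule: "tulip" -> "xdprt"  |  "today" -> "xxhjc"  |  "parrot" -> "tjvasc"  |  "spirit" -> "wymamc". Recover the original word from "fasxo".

Shifts by position in tulip: pos 0: t→x (+4), pos 1: u→d (+9), pos 2: l→p (+4), pos 3: i→r (+9) — repeating every 2. The shifts repeat in a cycle of length 2: positions 0,1,… shift by +4, +9, then the pattern repeats.
Decoding fasxo: f−4=b, a−9=r, s−4=o, x−9=o, o−4=k.

brook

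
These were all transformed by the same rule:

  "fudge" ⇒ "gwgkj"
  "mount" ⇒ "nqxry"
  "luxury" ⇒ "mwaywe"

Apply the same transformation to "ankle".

The shift increases by 1 at each position, starting from +1: 1, 2, 3, ….
Applying it to ankle: a+1=b, n+2=p, k+3=n, l+4=p, e+5=j.

bpnpj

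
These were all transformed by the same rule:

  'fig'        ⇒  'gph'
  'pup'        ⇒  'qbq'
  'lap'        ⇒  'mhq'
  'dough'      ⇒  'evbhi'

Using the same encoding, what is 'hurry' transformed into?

The shift depends on letter class: consonant f→g is +1, but vowel i→p is +7. Two shifts are in play — +7 for a/e/i/o/u, +1 for every other letter.
For hurry: h(cons)+1=i, u(vowel)+7=b, r(cons)+1=s, r(cons)+1=s, y(cons)+1=z.

ibssz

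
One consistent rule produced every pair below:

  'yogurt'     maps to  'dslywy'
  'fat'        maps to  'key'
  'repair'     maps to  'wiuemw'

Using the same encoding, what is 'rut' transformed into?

The shift depends on letter class: consonant y→d is +5, but vowel o→s is +4. The rule splits by letter class: vowels +4, consonants +5.
For rut: r(cons)+5=w, u(vowel)+4=y, t(cons)+5=y.

wyy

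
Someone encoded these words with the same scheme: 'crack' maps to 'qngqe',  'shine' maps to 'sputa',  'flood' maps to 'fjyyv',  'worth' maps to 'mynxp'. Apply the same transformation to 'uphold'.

c(2)→q(16) and r(17)→n(13) fit y≡5x+6 (mod 26); the inverse of 5 mod 26 is 21. Each letter's alphabet position (a=0..z=25) is mapped through 5·x+6 mod 26 — an affine cipher.
For uphold: u(20)→5·20+6≡2=c; p(15)→5·15+6≡3=d; h(7)→5·7+6≡15=p; o(14)→5·14+6≡24=y; l(11)→5·11+6≡9=j; d(3)→5·3+6≡21=v (all mod 26).

cdpyjv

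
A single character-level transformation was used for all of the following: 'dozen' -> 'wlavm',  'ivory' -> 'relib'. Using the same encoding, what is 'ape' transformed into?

Each letter is replaced by its mirror in the alphabet: a↔z, b↔y, c↔x, and so on (the Atbash cipher).
Applying it to ape: a↔z, p↔k, e↔v.

zkv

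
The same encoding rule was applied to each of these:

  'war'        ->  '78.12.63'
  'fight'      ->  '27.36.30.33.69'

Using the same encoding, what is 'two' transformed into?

Each letter becomes 3×(its alphabet position, a=1..z=26) + 9.
Applying it to two: t=20→69, w=23→78, o=15→54.

69.78.54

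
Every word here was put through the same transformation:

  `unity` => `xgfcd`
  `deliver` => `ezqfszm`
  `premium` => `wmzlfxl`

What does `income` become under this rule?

u(20)→x(23) and n(13)→g(6) fit y≡21x+19 (mod 26); the inverse of 21 mod 26 is 5. This is an affine cipher: with a=0,…,z=25, each position x becomes (21x+19) mod 26.
Applying it to income: i(8)→21·8+19≡5=f; n(13)→21·13+19≡6=g; c(2)→21·2+19≡9=j; o(14)→21·14+19≡1=b; m(12)→21·12+19≡11=l; e(4)→21·4+19≡25=z (all mod 26).

fgjblz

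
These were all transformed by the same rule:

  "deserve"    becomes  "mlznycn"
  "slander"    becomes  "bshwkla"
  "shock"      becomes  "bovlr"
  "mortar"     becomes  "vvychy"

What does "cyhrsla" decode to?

A repeating key of period 3 is used — shifts +9, +7, +7 over and over.
Undoing it on cyhrsla: c−9=t, y−7=r, h−7=a, r−9=i, s−7=l, l−7=e, a−9=r.

trailer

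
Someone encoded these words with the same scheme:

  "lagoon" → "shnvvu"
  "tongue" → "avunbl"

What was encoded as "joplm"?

chief

Compare letters: l→s is +7, a→h is +7, g→n is +7 — a constant shift. Every letter moves 7 places later in the alphabet, wrapping around z→a.
Undoing it on joplm: j−7=c, o−7=h, p−7=i, l−7=e, m−7=f.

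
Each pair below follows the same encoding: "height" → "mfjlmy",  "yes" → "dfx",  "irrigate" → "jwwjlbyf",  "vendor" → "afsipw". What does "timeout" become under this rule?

The shift depends on letter class: consonant h→m is +5, but vowel e→f is +1. Vowels shift forward by 1 and consonants shift forward by 5.
On timeout: t(cons)+5=y, i(vowel)+1=j, m(cons)+5=r, e(vowel)+1=f, o(vowel)+1=p, u(vowel)+1=v, t(cons)+5=y.

yjrfpvy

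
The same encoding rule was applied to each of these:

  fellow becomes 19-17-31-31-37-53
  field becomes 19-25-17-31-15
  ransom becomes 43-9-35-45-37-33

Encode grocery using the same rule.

21-43-37-13-17-43-57

With a=1..z=26, the number is 2·pos + 7.
For grocery: g=7→21, r=18→43, o=15→37, c=3→13, e=5→17, r=18→43, y=25→57.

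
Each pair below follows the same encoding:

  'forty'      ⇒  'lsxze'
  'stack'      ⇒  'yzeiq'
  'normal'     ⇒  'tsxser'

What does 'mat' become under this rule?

The shift depends on letter class: consonant f→l is +6, but vowel o→s is +4. The rule splits by letter class: vowels +4, consonants +6.
Applying it to mat: m(cons)+6=s, a(vowel)+4=e, t(cons)+6=z.

sez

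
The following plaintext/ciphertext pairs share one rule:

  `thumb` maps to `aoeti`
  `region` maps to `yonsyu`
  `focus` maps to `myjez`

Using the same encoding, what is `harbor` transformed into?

The rule splits by letter class: vowels +10, consonants +7.
On harbor: h(cons)+7=o, a(vowel)+10=k, r(cons)+7=y, b(cons)+7=i, o(vowel)+10=y, r(cons)+7=y.

okyiyy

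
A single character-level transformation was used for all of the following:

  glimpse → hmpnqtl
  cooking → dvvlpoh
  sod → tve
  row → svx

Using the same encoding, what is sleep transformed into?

tmllq

The shift depends on letter class: consonant g→h is +1, but vowel i→p is +7. The rule splits by letter class: vowels +7, consonants +1.
On sleep: s(cons)+1=t, l(cons)+1=m, e(vowel)+7=l, e(vowel)+7=l, p(cons)+1=q.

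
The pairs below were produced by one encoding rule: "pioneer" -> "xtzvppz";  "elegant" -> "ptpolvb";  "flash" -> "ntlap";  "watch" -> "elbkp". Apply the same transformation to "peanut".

The rule splits by letter class: vowels +11, consonants +8.
On peanut: p(cons)+8=x, e(vowel)+11=p, a(vowel)+11=l, n(cons)+8=v, u(vowel)+11=f, t(cons)+8=b.

xplvfb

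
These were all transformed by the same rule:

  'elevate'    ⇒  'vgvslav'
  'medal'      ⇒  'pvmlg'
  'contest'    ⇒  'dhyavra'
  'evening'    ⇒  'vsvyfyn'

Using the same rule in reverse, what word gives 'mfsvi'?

e(4)→v(21) and l(11)→g(6) fit y≡9x+11 (mod 26); the inverse of 9 mod 26 is 3. Treating letters as 0–25, the rule is x ↦ 9x + 11 (mod 26).
Decoding mfsvi: m(12)→3·(12−11)≡3=d; f(5)→3·(5−11)≡8=i; s(18)→3·(18−11)≡21=v; v(21)→3·(21−11)≡4=e; i(8)→3·(8−11)≡17=r (all mod 26).

diver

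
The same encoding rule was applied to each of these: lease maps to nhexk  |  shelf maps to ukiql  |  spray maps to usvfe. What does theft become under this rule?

vkikz

In lease: l→n is +2, e→h is +3, a→e is +4, s→x is +5 — the shift increases by 1 each position. Each letter shifts forward by (position + 2), i.e. 2, 3, 4, … — the shift grows by one for each successive letter.
Applying it to theft: t+2=v, h+3=k, e+4=i, f+5=k, t+6=z.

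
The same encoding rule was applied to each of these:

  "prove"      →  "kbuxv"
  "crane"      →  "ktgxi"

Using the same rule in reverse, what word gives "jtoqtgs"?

mankind

The word is reversed, then every letter is shifted forward by 6.
Decoding jtoqtgs: shift back: j−6=d, t−6=n, o−6=i, q−6=k, t−6=n, g−6=a, s−6=m → dniknam; then reverse → mankind.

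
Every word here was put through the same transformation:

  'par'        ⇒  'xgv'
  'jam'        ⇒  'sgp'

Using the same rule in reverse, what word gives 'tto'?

Read the word backwards and shift each letter +6.
Decoding tto: shift back: t−6=n, t−6=n, o−6=i → nni; then reverse → inn.

inn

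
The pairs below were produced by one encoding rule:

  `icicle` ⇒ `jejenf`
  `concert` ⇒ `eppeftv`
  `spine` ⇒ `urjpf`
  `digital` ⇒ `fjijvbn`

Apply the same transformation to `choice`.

ejpjef

The shift depends on letter class: consonant c→e is +2, but vowel i→j is +1. Vowels shift forward by 1 and consonants shift forward by 2.
Applying it to choice: c(cons)+2=e, h(cons)+2=j, o(vowel)+1=p, i(vowel)+1=j, c(cons)+2=e, e(vowel)+1=f.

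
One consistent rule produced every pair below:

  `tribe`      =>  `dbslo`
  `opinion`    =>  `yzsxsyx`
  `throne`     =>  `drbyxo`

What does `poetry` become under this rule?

zyodbi

Each letter is shifted forward by 10 in the alphabet (a Caesar shift of +10).
Applying it to poetry: p+10=z, o+10=y, e+10=o, t+10=d, r+10=b, y+10=i.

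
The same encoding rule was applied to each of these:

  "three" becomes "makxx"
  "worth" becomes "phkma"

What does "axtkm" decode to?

Compare letters: t→m is +19, h→a is +19, r→k is +19 — a constant shift. It's a constant shift of +19 (ROT19).
Reversing it on axtkm: a−19=h, x−19=e, t−19=a, k−19=r, m−19=t.

heart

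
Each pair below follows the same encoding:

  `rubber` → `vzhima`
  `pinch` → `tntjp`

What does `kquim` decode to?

globe

In rubber: r→v is +4, u→z is +5, b→h is +6, b→i is +7 — the shift increases by 1 each position. Letter i (0-indexed) is shifted by i+4, so successive shifts are 4, 5, 6, ….
Decoding kquim: k−4=g, q−5=l, u−6=o, i−7=b, m−8=e.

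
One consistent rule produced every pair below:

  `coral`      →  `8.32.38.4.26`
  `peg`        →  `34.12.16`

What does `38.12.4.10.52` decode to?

ready

With a=1..z=26, the number is 2·pos + 2.
Reversing it on 38.12.4.10.52: 38→(38−2)÷2=18=r, 12→(12−2)÷2=5=e, 4→(4−2)÷2=1=a, 10→(10−2)÷2=4=d, 52→(52−2)÷2=25=y.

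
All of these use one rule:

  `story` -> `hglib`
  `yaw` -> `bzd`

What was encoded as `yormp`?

Letters are reflected about the middle of the alphabet (position → 25−position): Atbash.
Undoing it on yormp: y↔b, o↔l, r↔i, m↔n, p↔k.

blink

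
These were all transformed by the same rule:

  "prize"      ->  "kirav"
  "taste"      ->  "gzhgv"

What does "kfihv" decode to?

Each pair mirrors across the alphabet (p↔k, r↔i, i↔r): positions sum to 25. Each letter is replaced by its mirror in the alphabet: a↔z, b↔y, c↔x, and so on (the Atbash cipher).
Reversing it on kfihv: k↔p, f↔u, i↔r, h↔s, v↔e.

purse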